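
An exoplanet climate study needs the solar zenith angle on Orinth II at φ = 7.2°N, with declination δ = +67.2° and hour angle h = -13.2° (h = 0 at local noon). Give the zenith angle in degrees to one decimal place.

cos θ_z = sin φ sin δ + cos φ cos δ cos h = 0.115540 + 0.374302 = 0.489842.
θ_z = arccos(0.489842) = 60.7°.

θ_z = 60.7°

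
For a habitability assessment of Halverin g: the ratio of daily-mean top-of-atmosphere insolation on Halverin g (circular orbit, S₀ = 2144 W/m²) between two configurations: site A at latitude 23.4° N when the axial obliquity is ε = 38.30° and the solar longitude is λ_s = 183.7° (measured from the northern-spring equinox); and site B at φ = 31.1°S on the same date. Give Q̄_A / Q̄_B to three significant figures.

Q̄_A / Q̄_B ≈ 1.00

— Configuration A (φ=+23.4°):
Solar declination: sin δ = sin ε · sin λ_s = sin 38.30° × sin 183.7° = -0.04000, so δ = -2.292°.
cos H₀ = −tan(+23.4°) tan(-2.292°) = 0.0173, H₀ = 1.5535 rad.
Bracket: H₀ sin φ sin δ + cos φ cos δ sin H₀ = 1.5535×0.39715×-0.04000 + 0.91775×0.99920×0.99985 = -0.024679 + 0.916878 = 0.892199.
Q̄ = (S₀/π) × [bracket] = (2144/π) × 0.892199 = 608.89 W/m².
— Configuration B (φ=-31.1°):
cos H₀ = −tan(-31.1°) tan(-2.292°) = -0.0241, H₀ = 1.5949 rad.
Bracket: H₀ sin φ sin δ + cos φ cos δ sin H₀ = 1.5949×-0.51653×-0.04000 + 0.85627×0.99920×0.99971 = 0.032953 + 0.855337 = 0.888290.
Q̄ = (S₀/π) × [bracket] = (2144/π) × 0.888290 = 606.22 W/m².
Ratio Q̄_A / Q̄_B = 608.89 / 606.22 = 1.004.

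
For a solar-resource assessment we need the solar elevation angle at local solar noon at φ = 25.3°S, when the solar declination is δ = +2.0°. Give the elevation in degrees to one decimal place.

At local noon the hour angle is zero, so the zenith angle equals |φ − δ| = |-25.3° − (+2.000°)| = 27.300°.
Elevation = 90° − 27.300° = 62.7°.

62.7°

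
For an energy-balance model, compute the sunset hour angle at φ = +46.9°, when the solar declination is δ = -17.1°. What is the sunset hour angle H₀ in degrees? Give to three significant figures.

cos H₀ = −tan φ · tan δ = −tan(+46.9°) × tan(-17.100°) = 0.3288, so H₀ = 1.2358 rad = 70.81°.

H₀ = 70.8°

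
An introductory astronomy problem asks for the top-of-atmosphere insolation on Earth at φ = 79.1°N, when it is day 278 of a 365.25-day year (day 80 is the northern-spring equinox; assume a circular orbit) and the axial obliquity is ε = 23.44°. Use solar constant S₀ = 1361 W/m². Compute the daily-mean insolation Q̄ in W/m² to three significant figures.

Q̄ ≈ 24.3 W/m²

Solar longitude: λ_s = 360° × (278 − 80)/365.25 = 195.154°.
sin δ = sin 23.44° × sin 195.154° = -0.10399, so δ = -5.969°.
cos H₀ = −tan(+79.1°) tan(-5.969°) = 0.5429, H₀ = 0.9969 rad.
Bracket: H₀ sin φ sin δ + cos φ cos δ sin H₀ = 0.9969×0.98196×-0.10399 + 0.18910×0.99458×0.83977 = -0.101797 + 0.157940 = 0.056143.
Q̄ = (S₀/π) × [bracket] = (1361/π) × 0.056143 = 24.32 W/m².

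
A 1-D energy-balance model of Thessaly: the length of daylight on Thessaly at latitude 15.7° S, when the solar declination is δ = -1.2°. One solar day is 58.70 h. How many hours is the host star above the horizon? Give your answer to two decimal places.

29.46 h

cos h₀ = −tan ϕ · tan δ = −tan(-15.7°) × tan(-1.200°) = -0.0059, so h₀ = 1.5767 rad = 90.34°.
Daylight = 2h₀/(2π) × 58.70 h = (1.5767/π) × 58.70 = 29.46 h.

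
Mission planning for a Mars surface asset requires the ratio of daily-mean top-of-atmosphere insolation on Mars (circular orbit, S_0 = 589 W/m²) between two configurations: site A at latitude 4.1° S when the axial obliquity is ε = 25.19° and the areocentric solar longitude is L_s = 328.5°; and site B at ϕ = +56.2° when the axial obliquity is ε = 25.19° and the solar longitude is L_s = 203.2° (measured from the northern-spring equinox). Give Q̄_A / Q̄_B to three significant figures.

Q̄_A / Q̄_B ≈ 2.87

— Configuration A (ϕ=-4.1°):
sin δ = sin 25.19° × sin 328.5° = -0.22239, so δ = -12.849°.
cos h₀ = −tan(-4.1°) tan(-12.849°) = -0.0164, h₀ = 1.5871 rad.
Bracket: h₀ sin ϕ sin δ + cos ϕ cos δ sin h₀ = 1.5871×-0.07150×-0.22239 + 0.99744×0.97496×0.99987 = 0.025236 + 0.972338 = 0.997574.
Q̄ = (S_0/π) × [bracket] = (589/π) × 0.997574 = 187.03 W/m².
— Configuration B (ϕ=+56.2°):
Solar declination: sin δ = sin ε · sin L_s = sin 25.19° × sin 203.2° = -0.16767, so δ = -9.652°.
cos h₀ = −tan(+56.2°) tan(-9.652°) = 0.2541, h₀ = 1.3139 rad.
Bracket: h₀ sin ϕ sin δ + cos ϕ cos δ sin h₀ = 1.3139×0.83098×-0.16767 + 0.55630×0.98584×0.96719 = -0.183066 + 0.530429 = 0.347363.
Q̄ = (S_0/π) × [bracket] = (589/π) × 0.347363 = 65.125 W/m².
Ratio Q̄_A / Q̄_B = 187.03 / 65.125 = 2.872.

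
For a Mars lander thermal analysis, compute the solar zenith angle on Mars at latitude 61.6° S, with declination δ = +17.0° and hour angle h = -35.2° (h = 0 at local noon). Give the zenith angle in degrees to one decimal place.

cos θ_z = sin ϕ sin δ + cos ϕ cos δ cos h = -0.257184 + 0.371672 = 0.114488.
θ_z = arccos(0.114488) = 83.4°.

θ_z = 83.4°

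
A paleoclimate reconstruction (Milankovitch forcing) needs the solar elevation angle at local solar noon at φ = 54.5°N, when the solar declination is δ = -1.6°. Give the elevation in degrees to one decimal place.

At local noon the hour angle is zero, so the zenith angle equals |φ − δ| = |+54.5° − (-1.600°)| = 56.100°.
Elevation = 90° − 56.100° = 33.9°.

33.9°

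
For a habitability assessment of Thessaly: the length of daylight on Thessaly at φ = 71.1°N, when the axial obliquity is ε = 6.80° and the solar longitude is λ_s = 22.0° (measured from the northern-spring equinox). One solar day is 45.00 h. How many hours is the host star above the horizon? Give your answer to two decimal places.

24.36 h

Solar declination: sin δ = sin ε · sin λ_s = sin 6.80° × sin 22.0° = 0.04435, so δ = +2.542°.
cos H₀ = −tan φ · tan δ = −tan(+71.1°) × tan(+2.542°) = -0.1297, so H₀ = 1.7008 rad = 97.45°.
Daylight = 2H₀/(2π) × 45.00 h = (1.7008/π) × 45.00 = 24.36 h.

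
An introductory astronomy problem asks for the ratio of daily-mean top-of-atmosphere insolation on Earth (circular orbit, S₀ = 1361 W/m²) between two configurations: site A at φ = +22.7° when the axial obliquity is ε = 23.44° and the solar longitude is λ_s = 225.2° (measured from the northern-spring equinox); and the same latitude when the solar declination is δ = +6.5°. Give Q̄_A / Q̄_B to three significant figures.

Q̄_A / Q̄_B ≈ 0.731

— Configuration A (φ=+22.7°):
Solar declination: sin δ = sin ε · sin λ_s = sin 23.44° × sin 225.2° = -0.28226, so δ = -16.395°.
cos H₀ = −tan(+22.7°) tan(-16.395°) = 0.1231, H₀ = 1.4474 rad.
Bracket: H₀ sin φ sin δ + cos φ cos δ sin H₀ = 1.4474×0.38591×-0.28226 + 0.92254×0.95934×0.99240 = -0.157661 + 0.878303 = 0.720642.
Q̄ = (S₀/π) × [bracket] = (1361/π) × 0.720642 = 312.20 W/m².
— Configuration B (φ=+22.7°):
cos H₀ = −tan(+22.7°) tan(+6.500°) = -0.0477, H₀ = 1.6185 rad.
Bracket: H₀ sin φ sin δ + cos φ cos δ sin H₀ = 1.6185×0.38591×0.11320 + 0.92254×0.99357×0.99886 = 0.070704 + 0.915563 = 0.986267.
Q̄ = (S₀/π) × [bracket] = (1361/π) × 0.986267 = 427.27 W/m².
Ratio Q̄_A / Q̄_B = 312.20 / 427.27 = 0.7307.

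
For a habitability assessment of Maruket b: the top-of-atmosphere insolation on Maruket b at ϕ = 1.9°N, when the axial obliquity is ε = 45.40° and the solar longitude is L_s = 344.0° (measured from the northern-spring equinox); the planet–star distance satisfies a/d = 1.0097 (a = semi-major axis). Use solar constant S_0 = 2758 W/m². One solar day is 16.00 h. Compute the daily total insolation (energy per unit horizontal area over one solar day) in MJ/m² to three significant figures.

50.0 MJ/m²

Solar declination: sin δ = sin ε · sin L_s = sin 45.40° × sin 344.0° = -0.19626, so δ = -11.318°.
cos h₀ = −tan(+1.9°) tan(-11.318°) = 0.0066, h₀ = 1.5642 rad.
Bracket: h₀ sin ϕ sin δ + cos ϕ cos δ sin h₀ = 1.5642×0.03316×-0.19626 + 0.99945×0.98055×0.99998 = -0.010180 + 0.979991 = 0.969811.
Inverse-square distance factor (a/d)² = 1.0097² = 1.019494.
Q̄ = (S_0/π) × 1.019494 × [bracket] = (2758/π) × 1.019494 × 0.969811 = 867.99 W/m².
Daily total = Q̄ × 16.00 h × 3600 s/h = 867.99 × 16.00 × 3600 / 10⁶ = 50.00 MJ/m².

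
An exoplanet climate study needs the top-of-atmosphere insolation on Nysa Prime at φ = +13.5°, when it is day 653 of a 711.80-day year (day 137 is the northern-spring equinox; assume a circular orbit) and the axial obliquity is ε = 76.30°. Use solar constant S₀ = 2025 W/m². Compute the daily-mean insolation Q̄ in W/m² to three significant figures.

Q̄ ≈ 13.1 W/m²

Solar longitude: λ_s = 360° × (653 − 137)/711.80 = 260.972°.
sin δ = sin 76.30° × sin 260.972° = -0.95951, so δ = -73.641°.
cos H₀ = −tan(+13.5°) tan(-73.641°) = 0.8179, H₀ = 0.6131 rad.
Bracket: H₀ sin φ sin δ + cos φ cos δ sin H₀ = 0.6131×0.23345×-0.95951 + 0.97237×0.28166×0.57542 = -0.137333 + 0.157595 = 0.020262.
Q̄ = (S₀/π) × [bracket] = (2025/π) × 0.020262 = 13.06 W/m².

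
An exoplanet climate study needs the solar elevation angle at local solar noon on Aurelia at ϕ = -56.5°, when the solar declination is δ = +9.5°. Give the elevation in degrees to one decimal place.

At local noon the hour angle is zero, so the zenith angle equals |ϕ − δ| = |-56.5° − (+9.500°)| = 66.000°.
Elevation = 90° − 66.000° = 24.0°.

24.0°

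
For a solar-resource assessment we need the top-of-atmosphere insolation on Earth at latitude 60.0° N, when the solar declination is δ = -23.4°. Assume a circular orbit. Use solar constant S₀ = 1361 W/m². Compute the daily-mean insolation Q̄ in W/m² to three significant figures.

Q̄ ≈ 23.8 W/m²

cos H₀ = −tan(+60.0°) tan(-23.400°) = 0.7495, H₀ = 0.7235 rad.
Bracket: H₀ sin φ sin δ + cos φ cos δ sin H₀ = 0.7235×0.86603×-0.39715 + 0.50000×0.91775×0.66198 = -0.248843 + 0.303766 = 0.054923.
Q̄ = (S₀/π) × [bracket] = (1361/π) × 0.054923 = 23.79 W/m².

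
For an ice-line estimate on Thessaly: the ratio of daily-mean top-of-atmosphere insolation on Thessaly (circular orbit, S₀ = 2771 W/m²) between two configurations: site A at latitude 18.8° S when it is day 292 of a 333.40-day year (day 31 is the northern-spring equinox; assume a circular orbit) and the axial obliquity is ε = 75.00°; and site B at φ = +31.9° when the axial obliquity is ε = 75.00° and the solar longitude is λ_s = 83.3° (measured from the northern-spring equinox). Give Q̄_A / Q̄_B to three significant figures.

Q̄_A / Q̄_B ≈ 0.601

— Configuration A (φ=-18.8°):
Solar longitude: λ_s = 360° × (292 − 31)/333.40 = 281.824°.
sin δ = sin 75.00° × sin 281.824° = -0.94543, so δ = -70.985°.
cos H₀ = −tan(-18.8°) tan(-70.985°) = -0.9878, H₀ = 2.9853 rad.
Bracket: H₀ sin φ sin δ + cos φ cos δ sin H₀ = 2.9853×-0.32227×-0.94543 + 0.94665×0.32582×0.15561 = 0.909572 + 0.047996 = 0.957568.
Q̄ = (S₀/π) × [bracket] = (2771/π) × 0.957568 = 844.61 W/m².
— Configuration B (φ=+31.9°):
Solar declination: sin δ = sin ε · sin λ_s = sin 75.00° × sin 83.3° = 0.95933, so δ = +73.603°.
cos H₀ = −tan(+31.9°) tan(+73.603°) = -2.1153 ≤ −1 ⇒ polar day, H₀ = π.
Bracket: H₀ sin φ sin δ + cos φ cos δ sin H₀ = 3.1416×0.52844×0.95933 + 0.84897×0.28229×0.00000 = 1.592629 + 0.000000 = 1.592629.
Q̄ = (S₀/π) × [bracket] = (2771/π) × 1.592629 = 1404.8 W/m².
Ratio Q̄_A / Q̄_B = 844.61 / 1404.8 = 0.6012.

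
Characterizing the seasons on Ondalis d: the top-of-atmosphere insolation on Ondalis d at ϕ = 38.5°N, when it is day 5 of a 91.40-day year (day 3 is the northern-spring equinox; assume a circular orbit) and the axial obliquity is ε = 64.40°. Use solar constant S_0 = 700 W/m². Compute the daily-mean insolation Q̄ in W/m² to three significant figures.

Q̄ ≈ 201 W/m²

Solar longitude: L_s = 360° × (5 − 3)/91.40 = 7.877°.
sin δ = sin 64.40° × sin 7.877° = 0.12360, so δ = +7.100°.
cos h₀ = −tan(+38.5°) tan(+7.100°) = -0.0991, h₀ = 1.6700 rad.
Bracket: h₀ sin ϕ sin δ + cos ϕ cos δ sin h₀ = 1.6700×0.62251×0.12360 + 0.78261×0.99233×0.99508 = 0.128494 + 0.772786 = 0.901280.
Q̄ = (S_0/π) × [bracket] = (700/π) × 0.901280 = 200.8 W/m².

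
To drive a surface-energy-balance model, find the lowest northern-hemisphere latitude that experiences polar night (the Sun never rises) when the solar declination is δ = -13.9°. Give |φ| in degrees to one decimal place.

Polar night requires cos H₀ = −tan φ tan δ ≥ 1, i.e. tan φ tan δ ≤ −1.
The boundary is |tan φ| · |tan δ| = 1, so |φ| = 90° − |δ| = 90° − 13.9° = 76.1° in the northern hemisphere.

|φ| = 76.1°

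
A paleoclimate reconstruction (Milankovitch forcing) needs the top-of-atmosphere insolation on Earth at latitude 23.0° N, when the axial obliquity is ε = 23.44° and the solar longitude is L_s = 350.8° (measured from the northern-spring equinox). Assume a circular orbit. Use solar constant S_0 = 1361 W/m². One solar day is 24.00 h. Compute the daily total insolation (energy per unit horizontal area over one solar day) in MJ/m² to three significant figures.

Solar declination: sin δ = sin ε · sin L_s = sin 23.44° × sin 350.8° = -0.06360, so δ = -3.646°.
cos h₀ = −tan(+23.0°) tan(-3.646°) = 0.0271, h₀ = 1.5437 rad.
Bracket: h₀ sin ϕ sin δ + cos ϕ cos δ sin h₀ = 1.5437×0.39073×-0.06360 + 0.92050×0.99798×0.99963 = -0.038362 + 0.918301 = 0.879939.
Q̄ = (S_0/π) × [bracket] = (1361/π) × 0.879939 = 381.21 W/m².
Daily total = Q̄ × 24.00 h × 3600 s/h = 381.21 × 24.00 × 3600 / 10⁶ = 32.94 MJ/m².

32.9 MJ/m²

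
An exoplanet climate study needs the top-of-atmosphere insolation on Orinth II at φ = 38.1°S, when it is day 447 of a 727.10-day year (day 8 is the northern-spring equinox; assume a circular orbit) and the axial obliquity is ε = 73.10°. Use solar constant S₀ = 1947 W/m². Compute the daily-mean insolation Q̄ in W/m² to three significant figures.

Solar longitude: λ_s = 360° × (447 − 8)/727.10 = 217.357°.
sin δ = sin 73.10° × sin 217.357° = -0.58057, so δ = -35.491°.
cos H₀ = −tan(-38.1°) tan(-35.491°) = -0.5591, H₀ = 2.1641 rad.
Bracket: H₀ sin φ sin δ + cos φ cos δ sin H₀ = 2.1641×-0.61704×-0.58057 + 0.78694×0.81421×0.82910 = 0.775256 + 0.531233 = 1.306489.
Q̄ = (S₀/π) × [bracket] = (1947/π) × 1.306489 = 809.7 W/m².

Q̄ ≈ 810 W/m²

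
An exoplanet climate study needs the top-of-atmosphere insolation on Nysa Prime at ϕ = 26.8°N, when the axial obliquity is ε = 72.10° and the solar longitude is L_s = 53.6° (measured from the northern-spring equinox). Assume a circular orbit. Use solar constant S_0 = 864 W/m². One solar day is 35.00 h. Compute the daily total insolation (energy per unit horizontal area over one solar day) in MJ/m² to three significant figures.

Solar declination: sin δ = sin ε · sin L_s = sin 72.10° × sin 53.6° = 0.76593, so δ = +49.990°.
cos h₀ = −tan(+26.8°) tan(+49.990°) = -0.6018, h₀ = 2.2165 rad.
Bracket: h₀ sin ϕ sin δ + cos ϕ cos δ sin h₀ = 2.2165×0.45088×0.76593 + 0.89259×0.64292×0.79866 = 0.765452 + 0.458322 = 1.223774.
Q̄ = (S_0/π) × [bracket] = (864/π) × 1.223774 = 336.56 W/m².
Daily total = Q̄ × 35.00 h × 3600 s/h = 336.56 × 35.00 × 3600 / 10⁶ = 42.41 MJ/m².

42.4 MJ/m²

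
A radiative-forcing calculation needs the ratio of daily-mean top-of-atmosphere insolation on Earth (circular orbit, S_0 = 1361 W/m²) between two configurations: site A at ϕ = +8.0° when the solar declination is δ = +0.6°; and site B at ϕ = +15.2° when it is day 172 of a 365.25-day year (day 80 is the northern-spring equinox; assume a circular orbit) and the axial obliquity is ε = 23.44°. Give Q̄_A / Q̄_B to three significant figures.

Q̄_A / Q̄_B ≈ 0.940

— Configuration A (ϕ=+8.0°):
cos h₀ = −tan(+8.0°) tan(+0.600°) = -0.0015, h₀ = 1.5723 rad.
Bracket: h₀ sin ϕ sin δ + cos ϕ cos δ sin h₀ = 1.5723×0.13917×0.01047 + 0.99027×0.99995×1.00000 = 0.002291 + 0.990220 = 0.992511.
Q̄ = (S_0/π) × [bracket] = (1361/π) × 0.992511 = 429.98 W/m².
— Configuration B (ϕ=+15.2°):
Solar longitude: L_s = 360° × (172 − 80)/365.25 = 90.678°.
sin δ = sin 23.44° × sin 90.678° = 0.39776, so δ = +23.438°.
cos h₀ = −tan(+15.2°) tan(+23.438°) = -0.1178, h₀ = 1.6889 rad.
Bracket: h₀ sin ϕ sin δ + cos ϕ cos δ sin h₀ = 1.6889×0.26219×0.39776 + 0.96502×0.91749×0.99304 = 0.176133 + 0.879234 = 1.055367.
Q̄ = (S_0/π) × [bracket] = (1361/π) × 1.055367 = 457.21 W/m².
Ratio Q̄_A / Q̄_B = 429.98 / 457.21 = 0.9404.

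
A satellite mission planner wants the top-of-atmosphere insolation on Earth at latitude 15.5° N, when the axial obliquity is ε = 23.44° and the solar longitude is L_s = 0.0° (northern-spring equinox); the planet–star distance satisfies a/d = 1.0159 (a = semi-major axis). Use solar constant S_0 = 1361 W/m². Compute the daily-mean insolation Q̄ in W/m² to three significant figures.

Q̄ ≈ 431 W/m²

Solar declination: sin δ = sin ε · sin L_s = sin 23.44° × sin 0.0° = 0.00000, so δ = +0.000°.
cos h₀ = −tan(+15.5°) tan(+0.000°) = -0.0000, h₀ = 1.5708 rad.
Bracket: h₀ sin ϕ sin δ + cos ϕ cos δ sin h₀ = 1.5708×0.26724×0.00000 + 0.96363×1.00000×1.00000 = 0.000000 + 0.963630 = 0.963630.
Inverse-square distance factor (a/d)² = 1.0159² = 1.032053.
Q̄ = (S_0/π) × 1.032053 × [bracket] = (1361/π) × 1.032053 × 0.963630 = 430.8 W/m².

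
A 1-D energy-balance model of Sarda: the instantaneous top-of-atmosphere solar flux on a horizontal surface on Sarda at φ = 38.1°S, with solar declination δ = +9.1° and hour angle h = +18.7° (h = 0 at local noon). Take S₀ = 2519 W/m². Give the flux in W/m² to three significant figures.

cos θ_z = sin φ sin δ + cos φ cos δ cos h = -0.097589 + 0.736011 = 0.638422.
Flux = S₀ · cos θ_z = 2519 × 0.638422 = 1608 W/m².

1.61e+03 W/m²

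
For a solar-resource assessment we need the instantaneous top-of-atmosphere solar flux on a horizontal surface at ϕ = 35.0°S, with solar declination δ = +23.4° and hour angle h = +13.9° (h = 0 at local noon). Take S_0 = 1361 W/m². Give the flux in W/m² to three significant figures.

683 W/m²

cos θ_z = sin ϕ sin δ + cos ϕ cos δ cos h = -0.227795 + 0.729766 = 0.501971.
Flux = S_0 · cos θ_z = 1361 × 0.501971 = 683.2 W/m².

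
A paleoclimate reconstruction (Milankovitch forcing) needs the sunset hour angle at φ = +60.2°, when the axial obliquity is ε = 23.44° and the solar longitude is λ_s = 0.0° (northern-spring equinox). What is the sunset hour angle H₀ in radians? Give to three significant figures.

Solar declination: sin δ = sin ε · sin λ_s = sin 23.44° × sin 0.0° = 0.00000, so δ = +0.000°.
cos H₀ = −tan φ · tan δ = −tan(+60.2°) × tan(+0.000°) = -0.0000, so H₀ = 1.5708 rad = 90.00°.

H₀ = 1.57 rad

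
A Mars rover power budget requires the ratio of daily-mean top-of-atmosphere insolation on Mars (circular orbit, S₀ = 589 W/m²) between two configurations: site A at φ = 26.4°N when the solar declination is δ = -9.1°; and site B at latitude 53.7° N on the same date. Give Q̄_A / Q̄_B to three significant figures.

Q̄_A / Q̄_B ≈ 1.95

— Configuration A (φ=+26.4°):
cos H₀ = −tan(+26.4°) tan(-9.100°) = 0.0795, H₀ = 1.4912 rad.
Bracket: H₀ sin φ sin δ + cos φ cos δ sin H₀ = 1.4912×0.44464×-0.15816 + 0.89571×0.98741×0.99683 = -0.104868 + 0.881629 = 0.776761.
Q̄ = (S₀/π) × [bracket] = (589/π) × 0.776761 = 145.63 W/m².
— Configuration B (φ=+53.7°):
cos H₀ = −tan(+53.7°) tan(-9.100°) = 0.2181, H₀ = 1.3510 rad.
Bracket: H₀ sin φ sin δ + cos φ cos δ sin H₀ = 1.3510×0.80593×-0.15816 + 0.59201×0.98741×0.97594 = -0.172206 + 0.570492 = 0.398286.
Q̄ = (S₀/π) × [bracket] = (589/π) × 0.398286 = 74.672 W/m².
Ratio Q̄_A / Q̄_B = 145.63 / 74.672 = 1.950.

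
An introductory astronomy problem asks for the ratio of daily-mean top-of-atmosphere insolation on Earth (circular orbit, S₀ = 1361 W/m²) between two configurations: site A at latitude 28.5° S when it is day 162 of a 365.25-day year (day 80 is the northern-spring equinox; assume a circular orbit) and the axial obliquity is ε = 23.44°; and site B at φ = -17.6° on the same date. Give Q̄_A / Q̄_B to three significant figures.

Q̄_A / Q̄_B ≈ 0.767

— Configuration A (φ=-28.5°):
Solar longitude: λ_s = 360° × (162 − 80)/365.25 = 80.821°.
sin δ = sin 23.44° × sin 80.821° = 0.39270, so δ = +23.122°.
cos H₀ = −tan(-28.5°) tan(+23.122°) = 0.2318, H₀ = 1.3368 rad.
Bracket: H₀ sin φ sin δ + cos φ cos δ sin H₀ = 1.3368×-0.47716×0.39270 + 0.87882×0.91967×0.97275 = -0.250491 + 0.786200 = 0.535709.
Q̄ = (S₀/π) × [bracket] = (1361/π) × 0.535709 = 232.08 W/m².
— Configuration B (φ=-17.6°):
cos H₀ = −tan(-17.6°) tan(+23.122°) = 0.1355, H₀ = 1.4349 rad.
Bracket: H₀ sin φ sin δ + cos φ cos δ sin H₀ = 1.4349×-0.30237×0.39270 + 0.95319×0.91967×0.99078 = -0.170381 + 0.868538 = 0.698157.
Q̄ = (S₀/π) × [bracket] = (1361/π) × 0.698157 = 302.46 W/m².
Ratio Q̄_A / Q̄_B = 232.08 / 302.46 = 0.7673.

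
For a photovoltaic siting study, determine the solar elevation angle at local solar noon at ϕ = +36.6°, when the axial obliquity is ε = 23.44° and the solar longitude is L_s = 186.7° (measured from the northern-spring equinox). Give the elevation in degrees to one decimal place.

Solar declination: sin δ = sin ε · sin L_s = sin 23.44° × sin 186.7° = -0.04641, so δ = -2.660°.
At local noon the hour angle is zero, so the zenith angle equals |ϕ − δ| = |+36.6° − (-2.660°)| = 39.260°.
Elevation = 90° − 39.260° = 50.7°.

50.7°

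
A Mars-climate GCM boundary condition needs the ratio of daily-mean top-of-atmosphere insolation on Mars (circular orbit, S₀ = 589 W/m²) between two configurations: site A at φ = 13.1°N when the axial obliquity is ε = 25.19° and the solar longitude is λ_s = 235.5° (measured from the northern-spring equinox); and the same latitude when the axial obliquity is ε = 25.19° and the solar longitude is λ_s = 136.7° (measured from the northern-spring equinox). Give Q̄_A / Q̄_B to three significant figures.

— Configuration A (φ=+13.1°):
Solar declination: sin δ = sin ε · sin λ_s = sin 25.19° × sin 235.5° = -0.35077, so δ = -20.534°.
cos H₀ = −tan(+13.1°) tan(-20.534°) = 0.0872, H₀ = 1.4835 rad.
Bracket: H₀ sin φ sin δ + cos φ cos δ sin H₀ = 1.4835×0.22665×-0.35077 + 0.97398×0.93646×0.99619 = -0.117941 + 0.908618 = 0.790677.
Q̄ = (S₀/π) × [bracket] = (589/π) × 0.790677 = 148.24 W/m².
— Configuration B (φ=+13.1°):
Solar declination: sin δ = sin ε · sin λ_s = sin 25.19° × sin 136.7° = 0.29190, so δ = +16.972°.
cos H₀ = −tan(+13.1°) tan(+16.972°) = -0.0710, H₀ = 1.6419 rad.
Bracket: H₀ sin φ sin δ + cos φ cos δ sin H₀ = 1.6419×0.22665×0.29190 + 0.97398×0.95645×0.99747 = 0.108627 + 0.929206 = 1.037833.
Q̄ = (S₀/π) × [bracket] = (589/π) × 1.037833 = 194.58 W/m².
Ratio Q̄_A / Q̄_B = 148.24 / 194.58 = 0.7618.

Q̄_A / Q̄_B ≈ 0.762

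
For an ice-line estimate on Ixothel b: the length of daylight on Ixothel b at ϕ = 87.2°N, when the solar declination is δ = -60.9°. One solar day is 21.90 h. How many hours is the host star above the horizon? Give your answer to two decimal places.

0.00 h

cos h₀ = −tan ϕ · tan δ = 36.7351 ≥ 1, so the host star never rises (polar night) and h₀ = 0.
Daylight = 2h₀/(2π) × 21.90 h = (0.0000/π) × 21.90 = 0.00 h.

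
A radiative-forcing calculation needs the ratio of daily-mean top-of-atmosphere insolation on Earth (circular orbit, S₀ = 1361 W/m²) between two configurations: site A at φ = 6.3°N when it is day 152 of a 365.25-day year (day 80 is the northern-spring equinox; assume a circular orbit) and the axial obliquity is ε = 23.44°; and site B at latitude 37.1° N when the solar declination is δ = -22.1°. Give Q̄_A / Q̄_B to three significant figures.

Q̄_A / Q̄_B ≈ 2.36

— Configuration A (φ=+6.3°):
Solar longitude: λ_s = 360° × (152 − 80)/365.25 = 70.965°.
sin δ = sin 23.44° × sin 70.965° = 0.37604, so δ = +22.088°.
cos H₀ = −tan(+6.3°) tan(+22.088°) = -0.0448, H₀ = 1.6156 rad.
Bracket: H₀ sin φ sin δ + cos φ cos δ sin H₀ = 1.6156×0.10973×0.37604 + 0.99396×0.92660×0.99900 = 0.066664 + 0.920082 = 0.986746.
Q̄ = (S₀/π) × [bracket] = (1361/π) × 0.986746 = 427.48 W/m².
— Configuration B (φ=+37.1°):
cos H₀ = −tan(+37.1°) tan(-22.100°) = 0.3071, H₀ = 1.2587 rad.
Bracket: H₀ sin φ sin δ + cos φ cos δ sin H₀ = 1.2587×0.60321×-0.37622 + 0.79758×0.92653×0.95168 = -0.285649 + 0.703274 = 0.417625.
Q̄ = (S₀/π) × [bracket] = (1361/π) × 0.417625 = 180.92 W/m².
Ratio Q̄_A / Q̄_B = 427.48 / 180.92 = 2.363.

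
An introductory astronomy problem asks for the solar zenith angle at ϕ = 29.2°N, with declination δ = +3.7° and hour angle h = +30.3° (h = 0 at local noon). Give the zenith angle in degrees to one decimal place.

θ_z = 38.4°

cos θ_z = sin ϕ sin δ + cos ϕ cos δ cos h = 0.031483 + 0.752106 = 0.783589.
θ_z = arccos(0.783589) = 38.4°.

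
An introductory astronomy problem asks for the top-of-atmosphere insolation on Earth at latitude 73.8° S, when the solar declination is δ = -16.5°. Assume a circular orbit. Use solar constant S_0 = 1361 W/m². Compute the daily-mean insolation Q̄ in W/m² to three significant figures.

cos h₀ = −tan(-73.8°) tan(-16.500°) = -1.0196 ≤ −1 ⇒ polar day, h₀ = π.
Bracket: h₀ sin ϕ sin δ + cos ϕ cos δ sin h₀ = 3.1416×-0.96029×-0.28402 + 0.27899×0.95882×0.00000 = 0.856845 + 0.000000 = 0.856845.
Q̄ = (S_0/π) × [bracket] = (1361/π) × 0.856845 = 371.2 W/m².

Q̄ ≈ 371 W/m²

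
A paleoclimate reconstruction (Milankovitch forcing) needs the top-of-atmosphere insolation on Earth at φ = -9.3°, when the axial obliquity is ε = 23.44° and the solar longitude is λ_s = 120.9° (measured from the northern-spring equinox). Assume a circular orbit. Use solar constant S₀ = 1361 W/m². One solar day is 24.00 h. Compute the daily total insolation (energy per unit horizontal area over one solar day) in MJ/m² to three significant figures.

31.5 MJ/m²

Solar declination: sin δ = sin ε · sin λ_s = sin 23.44° × sin 120.9° = 0.34133, so δ = +19.958°.
cos H₀ = −tan(-9.3°) tan(+19.958°) = 0.0595, H₀ = 1.5113 rad.
Bracket: H₀ sin φ sin δ + cos φ cos δ sin H₀ = 1.5113×-0.16160×0.34133 + 0.98686×0.93994×0.99823 = -0.083362 + 0.925947 = 0.842585.
Q̄ = (S₀/π) × [bracket] = (1361/π) × 0.842585 = 365.02 W/m².
Daily total = Q̄ × 24.00 h × 3600 s/h = 365.02 × 24.00 × 3600 / 10⁶ = 31.54 MJ/m².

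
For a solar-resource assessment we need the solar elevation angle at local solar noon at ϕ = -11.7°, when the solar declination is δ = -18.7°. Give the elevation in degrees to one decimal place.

83.0°

At local noon the hour angle is zero, so the zenith angle equals |ϕ − δ| = |-11.7° − (-18.700°)| = 7.000°.
Elevation = 90° − 7.000° = 83.0°.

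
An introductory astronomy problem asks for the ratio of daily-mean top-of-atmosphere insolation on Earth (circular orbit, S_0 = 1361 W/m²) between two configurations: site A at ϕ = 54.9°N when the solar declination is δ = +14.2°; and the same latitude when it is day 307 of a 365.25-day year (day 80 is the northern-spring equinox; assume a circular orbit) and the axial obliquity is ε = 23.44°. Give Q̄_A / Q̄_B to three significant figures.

— Configuration A (ϕ=+54.9°):
cos h₀ = −tan(+54.9°) tan(+14.200°) = -0.3600, h₀ = 1.9391 rad.
Bracket: h₀ sin ϕ sin δ + cos ϕ cos δ sin h₀ = 1.9391×0.81815×0.24531 + 0.57501×0.96945×0.93294 = 0.389178 + 0.520061 = 0.909239.
Q̄ = (S_0/π) × [bracket] = (1361/π) × 0.909239 = 393.90 W/m².
— Configuration B (ϕ=+54.9°):
Solar longitude: L_s = 360° × (307 − 80)/365.25 = 223.737°.
sin δ = sin 23.44° × sin 223.737° = -0.27501, so δ = -15.963°.
cos h₀ = −tan(+54.9°) tan(-15.963°) = 0.4070, h₀ = 1.1516 rad.
Bracket: h₀ sin ϕ sin δ + cos ϕ cos δ sin h₀ = 1.1516×0.81815×-0.27501 + 0.57501×0.96144×0.91343 = -0.259109 + 0.504978 = 0.245869.
Q̄ = (S_0/π) × [bracket] = (1361/π) × 0.245869 = 106.52 W/m².
Ratio Q̄_A / Q̄_B = 393.90 / 106.52 = 3.698.

Q̄_A / Q̄_B ≈ 3.70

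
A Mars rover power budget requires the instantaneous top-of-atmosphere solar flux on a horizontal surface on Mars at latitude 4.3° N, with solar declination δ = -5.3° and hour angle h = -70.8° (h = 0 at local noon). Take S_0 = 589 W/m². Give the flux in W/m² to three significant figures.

188 W/m²

cos θ_z = sin ϕ sin δ + cos ϕ cos δ cos h = -0.006926 + 0.326539 = 0.319613.
Flux = S_0 · cos θ_z = 589 × 0.319613 = 188.3 W/m².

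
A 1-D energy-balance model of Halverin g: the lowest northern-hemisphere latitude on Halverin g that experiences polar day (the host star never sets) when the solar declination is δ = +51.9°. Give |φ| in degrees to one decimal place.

Polar day requires cos H₀ = −tan φ tan δ ≤ −1, i.e. tan φ tan δ ≥ 1.
The boundary is |tan φ| · |tan δ| = 1, so |φ| = 90° − |δ| = 90° − 51.9° = 38.1° in the northern hemisphere.

|φ| = 38.1°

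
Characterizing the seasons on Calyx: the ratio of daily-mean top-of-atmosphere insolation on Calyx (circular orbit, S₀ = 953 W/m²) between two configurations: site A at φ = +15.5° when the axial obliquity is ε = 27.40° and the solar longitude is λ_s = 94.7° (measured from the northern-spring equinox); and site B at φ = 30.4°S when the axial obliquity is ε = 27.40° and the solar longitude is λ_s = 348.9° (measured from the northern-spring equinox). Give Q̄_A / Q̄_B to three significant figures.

— Configuration A (φ=+15.5°):
Solar declination: sin δ = sin ε · sin λ_s = sin 27.40° × sin 94.7° = 0.45865, so δ = +27.300°.
cos H₀ = −tan(+15.5°) tan(+27.300°) = -0.1431, H₀ = 1.7144 rad.
Bracket: H₀ sin φ sin δ + cos φ cos δ sin H₀ = 1.7144×0.26724×0.45865 + 0.96363×0.88862×0.98970 = 0.210133 + 0.847481 = 1.057614.
Q̄ = (S₀/π) × [bracket] = (953/π) × 1.057614 = 320.83 W/m².
— Configuration B (φ=-30.4°):
Solar declination: sin δ = sin ε · sin λ_s = sin 27.40° × sin 348.9° = -0.08860, so δ = -5.083°.
cos H₀ = −tan(-30.4°) tan(-5.083°) = -0.0522, H₀ = 1.6230 rad.
Bracket: H₀ sin φ sin δ + cos φ cos δ sin H₀ = 1.6230×-0.50603×-0.08860 + 0.86251×0.99607×0.99864 = 0.072766 + 0.857952 = 0.930718.
Q̄ = (S₀/π) × [bracket] = (953/π) × 0.930718 = 282.33 W/m².
Ratio Q̄_A / Q̄_B = 320.83 / 282.33 = 1.136.

Q̄_A / Q̄_B ≈ 1.14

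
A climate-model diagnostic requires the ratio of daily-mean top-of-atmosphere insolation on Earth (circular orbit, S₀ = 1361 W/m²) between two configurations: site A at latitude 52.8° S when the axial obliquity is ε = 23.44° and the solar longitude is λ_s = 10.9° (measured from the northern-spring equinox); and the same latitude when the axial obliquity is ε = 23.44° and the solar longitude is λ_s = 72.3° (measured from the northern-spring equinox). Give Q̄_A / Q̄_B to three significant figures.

Q̄_A / Q̄_B ≈ 3.03

— Configuration A (φ=-52.8°):
Solar declination: sin δ = sin ε · sin λ_s = sin 23.44° × sin 10.9° = 0.07522, so δ = +4.314°.
cos H₀ = −tan(-52.8°) tan(+4.314°) = 0.0994, H₀ = 1.4713 rad.
Bracket: H₀ sin φ sin δ + cos φ cos δ sin H₀ = 1.4713×-0.79653×0.07522 + 0.60460×0.99717×0.99505 = -0.088153 + 0.599905 = 0.511752.
Q̄ = (S₀/π) × [bracket] = (1361/π) × 0.511752 = 221.70 W/m².
— Configuration B (φ=-52.8°):
Solar declination: sin δ = sin ε · sin λ_s = sin 23.44° × sin 72.3° = 0.37896, so δ = +22.269°.
cos H₀ = −tan(-52.8°) tan(+22.269°) = 0.5395, H₀ = 1.0010 rad.
Bracket: H₀ sin φ sin δ + cos φ cos δ sin H₀ = 1.0010×-0.79653×0.37896 + 0.60460×0.92541×0.84199 = -0.302155 + 0.471096 = 0.168941.
Q̄ = (S₀/π) × [bracket] = (1361/π) × 0.168941 = 73.189 W/m².
Ratio Q̄_A / Q̄_B = 221.70 / 73.189 = 3.029.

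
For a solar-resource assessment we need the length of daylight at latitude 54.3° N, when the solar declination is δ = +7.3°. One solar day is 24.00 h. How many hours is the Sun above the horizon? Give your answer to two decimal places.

13.37 h

cos h₀ = −tan ϕ · tan δ = −tan(+54.3°) × tan(+7.300°) = -0.1783, so h₀ = 1.7500 rad = 100.27°.
Daylight = 2h₀/(2π) × 24.00 h = (1.7500/π) × 24.00 = 13.37 h.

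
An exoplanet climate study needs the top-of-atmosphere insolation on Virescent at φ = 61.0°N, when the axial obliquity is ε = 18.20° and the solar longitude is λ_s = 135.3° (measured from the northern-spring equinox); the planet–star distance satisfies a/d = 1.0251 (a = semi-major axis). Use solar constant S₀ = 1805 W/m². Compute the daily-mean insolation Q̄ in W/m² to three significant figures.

Q̄ ≈ 492 W/m²

Solar declination: sin δ = sin ε · sin λ_s = sin 18.20° × sin 135.3° = 0.21969, so δ = +12.691°.
cos H₀ = −tan(+61.0°) tan(+12.691°) = -0.4063, H₀ = 1.9892 rad.
Bracket: H₀ sin φ sin δ + cos φ cos δ sin H₀ = 1.9892×0.87462×0.21969 + 0.48481×0.97557×0.91376 = 0.382215 + 0.432177 = 0.814392.
Inverse-square distance factor (a/d)² = 1.0251² = 1.050830.
Q̄ = (S₀/π) × 1.050830 × [bracket] = (1805/π) × 1.050830 × 0.814392 = 491.7 W/m².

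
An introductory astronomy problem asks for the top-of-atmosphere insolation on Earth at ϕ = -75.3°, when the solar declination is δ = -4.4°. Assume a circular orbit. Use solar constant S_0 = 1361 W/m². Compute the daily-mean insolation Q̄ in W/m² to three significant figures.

cos h₀ = −tan(-75.3°) tan(-4.400°) = -0.2933, h₀ = 1.8685 rad.
Bracket: h₀ sin ϕ sin δ + cos ϕ cos δ sin h₀ = 1.8685×-0.96727×-0.07672 + 0.25376×0.99705×0.95602 = 0.138659 + 0.241884 = 0.380543.
Q̄ = (S_0/π) × [bracket] = (1361/π) × 0.380543 = 164.9 W/m².

Q̄ ≈ 165 W/m²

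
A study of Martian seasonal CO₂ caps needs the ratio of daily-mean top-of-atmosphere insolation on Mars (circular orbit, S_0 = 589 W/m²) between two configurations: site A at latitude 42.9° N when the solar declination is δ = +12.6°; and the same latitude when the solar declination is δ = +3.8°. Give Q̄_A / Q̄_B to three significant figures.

— Configuration A (ϕ=+42.9°):
cos h₀ = −tan(+42.9°) tan(+12.600°) = -0.2077, h₀ = 1.7800 rad.
Bracket: h₀ sin ϕ sin δ + cos ϕ cos δ sin h₀ = 1.7800×0.68072×0.21814 + 0.73254×0.97592×0.97819 = 0.264316 + 0.699308 = 0.963624.
Q̄ = (S_0/π) × [bracket] = (589/π) × 0.963624 = 180.66 W/m².
— Configuration B (ϕ=+42.9°):
cos h₀ = −tan(+42.9°) tan(+3.800°) = -0.0617, h₀ = 1.6326 rad.
Bracket: h₀ sin ϕ sin δ + cos ϕ cos δ sin h₀ = 1.6326×0.68072×0.06627 + 0.73254×0.99780×0.99809 = 0.073649 + 0.729532 = 0.803181.
Q̄ = (S_0/π) × [bracket] = (589/π) × 0.803181 = 150.58 W/m².
Ratio Q̄_A / Q̄_B = 180.66 / 150.58 = 1.200.

Q̄_A / Q̄_B ≈ 1.20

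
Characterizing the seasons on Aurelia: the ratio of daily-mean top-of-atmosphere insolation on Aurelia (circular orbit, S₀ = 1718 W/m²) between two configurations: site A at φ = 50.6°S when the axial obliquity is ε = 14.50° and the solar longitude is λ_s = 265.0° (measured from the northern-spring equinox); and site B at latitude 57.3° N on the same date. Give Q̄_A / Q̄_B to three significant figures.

Q̄_A / Q̄_B ≈ 4.01

— Configuration A (φ=-50.6°):
Solar declination: sin δ = sin ε · sin λ_s = sin 14.50° × sin 265.0° = -0.24943, so δ = -14.444°.
cos H₀ = −tan(-50.6°) tan(-14.444°) = -0.3136, H₀ = 1.8897 rad.
Bracket: H₀ sin φ sin δ + cos φ cos δ sin H₀ = 1.8897×-0.77273×-0.24943 + 0.63473×0.96839×0.94957 = 0.364225 + 0.583669 = 0.947894.
Q̄ = (S₀/π) × [bracket] = (1718/π) × 0.947894 = 518.36 W/m².
— Configuration B (φ=+57.3°):
cos H₀ = −tan(+57.3°) tan(-14.444°) = 0.4012, H₀ = 1.1580 rad.
Bracket: H₀ sin φ sin δ + cos φ cos δ sin H₀ = 1.1580×0.84151×-0.24943 + 0.54024×0.96839×0.91599 = -0.243062 + 0.479212 = 0.236150.
Q̄ = (S₀/π) × [bracket] = (1718/π) × 0.236150 = 129.14 W/m².
Ratio Q̄_A / Q̄_B = 518.36 / 129.14 = 4.014.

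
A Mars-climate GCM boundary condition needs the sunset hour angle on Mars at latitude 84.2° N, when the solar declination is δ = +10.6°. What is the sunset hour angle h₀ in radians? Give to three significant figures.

Sunrise equation: cos h₀ = −tan ϕ · tan δ = -1.8424 ≤ −1, so the Sun never sets (polar day) and h₀ = π.

h₀ = 3.14 rad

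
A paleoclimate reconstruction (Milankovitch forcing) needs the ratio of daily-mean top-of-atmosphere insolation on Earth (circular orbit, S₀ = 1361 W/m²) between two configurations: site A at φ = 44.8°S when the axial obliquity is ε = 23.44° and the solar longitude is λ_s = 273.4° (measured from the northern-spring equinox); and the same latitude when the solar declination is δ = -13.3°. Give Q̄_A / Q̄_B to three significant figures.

— Configuration A (φ=-44.8°):
Solar declination: sin δ = sin ε · sin λ_s = sin 23.44° × sin 273.4° = -0.39709, so δ = -23.396°.
cos H₀ = −tan(-44.8°) tan(-23.396°) = -0.4297, H₀ = 2.0149 rad.
Bracket: H₀ sin φ sin δ + cos φ cos δ sin H₀ = 2.0149×-0.70463×-0.39709 + 0.70957×0.91778×0.90299 = 0.563772 + 0.588053 = 1.151825.
Q̄ = (S₀/π) × [bracket] = (1361/π) × 1.151825 = 498.99 W/m².
— Configuration B (φ=-44.8°):
cos H₀ = −tan(-44.8°) tan(-13.300°) = -0.2347, H₀ = 1.8078 rad.
Bracket: H₀ sin φ sin δ + cos φ cos δ sin H₀ = 1.8078×-0.70463×-0.23005 + 0.70957×0.97318×0.97206 = 0.293045 + 0.671246 = 0.964291.
Q̄ = (S₀/π) × [bracket] = (1361/π) × 0.964291 = 417.75 W/m².
Ratio Q̄_A / Q̄_B = 498.99 / 417.75 = 1.194.

Q̄_A / Q̄_B ≈ 1.19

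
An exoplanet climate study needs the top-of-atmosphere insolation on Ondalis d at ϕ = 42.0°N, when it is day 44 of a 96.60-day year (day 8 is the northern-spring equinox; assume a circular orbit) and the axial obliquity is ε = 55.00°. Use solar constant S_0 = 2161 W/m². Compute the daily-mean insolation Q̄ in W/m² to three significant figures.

Q̄ ≈ 931 W/m²

Solar longitude: L_s = 360° × (44 − 8)/96.60 = 134.161°.
sin δ = sin 55.00° × sin 134.161° = 0.58764, so δ = +35.990°.
cos h₀ = −tan(+42.0°) tan(+35.990°) = -0.6539, h₀ = 2.2836 rad.
Bracket: h₀ sin ϕ sin δ + cos ϕ cos δ sin h₀ = 2.2836×0.66913×0.58764 + 0.74314×0.80912×0.75655 = 0.897929 + 0.454906 = 1.352835.
Q̄ = (S_0/π) × [bracket] = (2161/π) × 1.352835 = 930.6 W/m².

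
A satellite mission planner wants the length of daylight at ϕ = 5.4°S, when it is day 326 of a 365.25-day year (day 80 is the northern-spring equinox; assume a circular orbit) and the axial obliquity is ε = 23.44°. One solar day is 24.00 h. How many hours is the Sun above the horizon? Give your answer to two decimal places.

Solar longitude: L_s = 360° × (326 − 80)/365.25 = 242.464°.
sin δ = sin 23.44° × sin 242.464° = -0.35273, so δ = -20.654°.
cos h₀ = −tan ϕ · tan δ = −tan(-5.4°) × tan(-20.654°) = -0.0356, so h₀ = 1.6064 rad = 92.04°.
Daylight = 2h₀/(2π) × 24.00 h = (1.6064/π) × 24.00 = 12.27 h.

12.27 h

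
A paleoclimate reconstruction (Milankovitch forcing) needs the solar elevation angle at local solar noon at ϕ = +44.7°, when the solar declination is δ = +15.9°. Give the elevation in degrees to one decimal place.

At local noon the hour angle is zero, so the zenith angle equals |ϕ − δ| = |+44.7° − (+15.900°)| = 28.800°.
Elevation = 90° − 28.800° = 61.2°.

61.2°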